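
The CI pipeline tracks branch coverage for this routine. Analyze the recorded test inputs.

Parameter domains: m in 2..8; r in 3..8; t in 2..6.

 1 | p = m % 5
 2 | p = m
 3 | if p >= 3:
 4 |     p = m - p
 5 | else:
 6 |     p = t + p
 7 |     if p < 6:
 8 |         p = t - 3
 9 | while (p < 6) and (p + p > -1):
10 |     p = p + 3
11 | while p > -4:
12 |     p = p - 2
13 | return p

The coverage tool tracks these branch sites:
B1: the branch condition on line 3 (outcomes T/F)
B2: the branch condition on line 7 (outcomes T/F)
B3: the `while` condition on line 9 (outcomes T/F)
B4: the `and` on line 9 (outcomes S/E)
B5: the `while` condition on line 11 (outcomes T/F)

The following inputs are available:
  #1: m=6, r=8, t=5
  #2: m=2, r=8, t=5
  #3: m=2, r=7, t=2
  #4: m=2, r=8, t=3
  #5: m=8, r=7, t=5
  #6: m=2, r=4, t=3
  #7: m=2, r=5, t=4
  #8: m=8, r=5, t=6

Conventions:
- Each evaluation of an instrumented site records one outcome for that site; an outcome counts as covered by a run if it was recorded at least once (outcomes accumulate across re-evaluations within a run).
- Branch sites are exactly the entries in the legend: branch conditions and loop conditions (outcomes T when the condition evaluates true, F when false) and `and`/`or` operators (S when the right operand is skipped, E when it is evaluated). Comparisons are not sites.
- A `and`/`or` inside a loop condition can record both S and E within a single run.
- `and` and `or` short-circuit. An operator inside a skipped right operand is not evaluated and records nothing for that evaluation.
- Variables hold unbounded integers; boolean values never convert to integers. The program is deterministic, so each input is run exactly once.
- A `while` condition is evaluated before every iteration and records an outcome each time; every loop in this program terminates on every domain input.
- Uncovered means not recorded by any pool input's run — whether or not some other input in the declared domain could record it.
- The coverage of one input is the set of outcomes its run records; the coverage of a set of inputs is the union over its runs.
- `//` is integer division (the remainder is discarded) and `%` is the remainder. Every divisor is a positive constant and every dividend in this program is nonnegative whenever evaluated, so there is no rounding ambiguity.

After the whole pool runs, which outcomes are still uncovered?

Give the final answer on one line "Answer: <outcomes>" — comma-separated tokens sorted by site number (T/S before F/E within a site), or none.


run #1 (m=6, r=8, t=5) runs B1->T, B4->E, B3->T, B4->E, B3->T, B4->S, B3->F, B5->T, B5->T, B5->T, B5->T, B5->T, B5->F; records B1=T, B3=T, B3=F, B4=S, B4=E, B5=T, B5=F
run #2 (m=2, r=8, t=5) runs B1->F, B2->F, B4->S, B3->F, B5->T, B5->T, B5->T, B5->T, B5->T, B5->T, B5->F; records B1=F, B2=F, B3=F, B4=S, B5=T, B5=F
run #3 (m=2, r=7, t=2) runs B1->F, B2->T, B4->E, B3->F, B5->T, B5->T, B5->F; records B1=F, B2=T, B3=F, B4=E, B5=T, B5=F
run #4 (m=2, r=8, t=3) runs B1->F, B2->T, B4->E, B3->T, B4->E, B3->T, B4->S, B3->F, B5->T, B5->T, B5->T, B5->T, B5->T, B5->F; records B1=F, B2=T, B3=T, B3=F, B4=S, B4=E, B5=T, B5=F
run #5 (m=8, r=7, t=5) runs B1->T, B4->E, B3->T, B4->E, B3->T, B4->S, B3->F, B5->T, B5->T, B5->T, B5->T, B5->T, B5->F; records B1=T, B3=T, B3=F, B4=S, B4=E, B5=T, B5=F
run #6 (m=2, r=4, t=3) runs B1->F, B2->T, B4->E, B3->T, B4->E, B3->T, B4->S, B3->F, B5->T, B5->T, B5->T, B5->T, B5->T, B5->F; records B1=F, B2=T, B3=T, B3=F, B4=S, B4=E, B5=T, B5=F
run #7 (m=2, r=5, t=4) runs B1->F, B2->F, B4->S, B3->F, B5->T, B5->T, B5->T, B5->T, B5->T, B5->F; records B1=F, B2=F, B3=F, B4=S, B5=T, B5=F
run #8 (m=8, r=5, t=6) runs B1->T, B4->E, B3->T, B4->E, B3->T, B4->S, B3->F, B5->T, B5->T, B5->T, B5->T, B5->T, B5->F; records B1=T, B3=T, B3=F, B4=S, B4=E, B5=T, B5=F
union over the pool: B1=T, B1=F, B2=T, B2=F, B3=T, B3=F, B4=S, B4=E, B5=T, B5=F
uncovered (0 of 10): none
Answer: none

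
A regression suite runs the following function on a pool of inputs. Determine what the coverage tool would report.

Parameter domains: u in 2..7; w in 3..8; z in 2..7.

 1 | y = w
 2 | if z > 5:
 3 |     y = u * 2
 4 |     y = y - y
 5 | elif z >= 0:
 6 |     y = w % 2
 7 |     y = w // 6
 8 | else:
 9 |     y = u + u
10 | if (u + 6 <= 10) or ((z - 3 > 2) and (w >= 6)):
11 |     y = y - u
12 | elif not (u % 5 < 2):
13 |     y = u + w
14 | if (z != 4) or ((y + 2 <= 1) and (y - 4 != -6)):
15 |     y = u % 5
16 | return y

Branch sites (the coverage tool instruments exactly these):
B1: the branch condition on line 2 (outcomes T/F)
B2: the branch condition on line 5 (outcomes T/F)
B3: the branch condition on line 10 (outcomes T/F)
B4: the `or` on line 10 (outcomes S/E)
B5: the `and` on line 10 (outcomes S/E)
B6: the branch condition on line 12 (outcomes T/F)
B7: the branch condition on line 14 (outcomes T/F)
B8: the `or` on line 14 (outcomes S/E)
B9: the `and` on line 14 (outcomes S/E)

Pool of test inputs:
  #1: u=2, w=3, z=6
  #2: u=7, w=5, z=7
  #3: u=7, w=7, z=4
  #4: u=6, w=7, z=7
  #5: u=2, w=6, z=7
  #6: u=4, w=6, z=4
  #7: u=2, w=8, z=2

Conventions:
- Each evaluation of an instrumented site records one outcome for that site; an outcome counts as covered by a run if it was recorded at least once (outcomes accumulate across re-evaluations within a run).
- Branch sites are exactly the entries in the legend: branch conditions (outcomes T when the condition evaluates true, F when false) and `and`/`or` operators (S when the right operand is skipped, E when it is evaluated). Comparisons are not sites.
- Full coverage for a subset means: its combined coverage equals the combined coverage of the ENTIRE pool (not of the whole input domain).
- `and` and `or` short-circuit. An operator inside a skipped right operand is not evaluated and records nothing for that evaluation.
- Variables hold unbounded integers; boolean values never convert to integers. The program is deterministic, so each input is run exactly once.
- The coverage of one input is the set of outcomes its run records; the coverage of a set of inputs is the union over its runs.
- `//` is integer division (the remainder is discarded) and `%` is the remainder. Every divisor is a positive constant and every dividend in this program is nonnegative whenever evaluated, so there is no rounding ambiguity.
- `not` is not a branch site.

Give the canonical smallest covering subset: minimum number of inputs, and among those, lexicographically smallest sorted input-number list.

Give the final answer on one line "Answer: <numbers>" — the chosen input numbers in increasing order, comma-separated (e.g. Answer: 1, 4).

#1 (u=2, w=3, z=6) -> covered: B1=T, B3=T, B4=S, B7=T, B8=S
#2 (u=7, w=5, z=7) -> covered: B1=T, B3=F, B4=E, B5=E, B6=T, B7=T, B8=S
#3 (u=7, w=7, z=4) -> covered: B1=F, B2=T, B3=F, B4=E, B5=S, B6=T, B7=F, B8=E, B9=S
#4 (u=6, w=7, z=7) -> covered: B1=T, B3=T, B4=E, B5=E, B7=T, B8=S
#5 (u=2, w=6, z=7) -> covered: B1=T, B3=T, B4=S, B7=T, B8=S
#6 (u=4, w=6, z=4) -> covered: B1=F, B2=T, B3=T, B4=S, B7=T, B8=E, B9=E
#7 (u=2, w=8, z=2) -> covered: B1=F, B2=T, B3=T, B4=S, B7=T, B8=S
together the pool reaches 16 outcomes: B1=T, B1=F, B2=T, B3=T, B3=F, B4=S, B4=E, B5=S, B5=E, B6=T, B7=T, B7=F, B8=S, B8=E, B9=S, B9=E
checked all size-1 subsets: none covers 16 outcomes (max 9/16)
checked all size-2 subsets: none covers 16 outcomes (max 14/16)
the canonical winner is {2, 3, 6}: size 3, full 16-outcome coverage, earliest index list among size-3 covers

Answer: 2, 3, 6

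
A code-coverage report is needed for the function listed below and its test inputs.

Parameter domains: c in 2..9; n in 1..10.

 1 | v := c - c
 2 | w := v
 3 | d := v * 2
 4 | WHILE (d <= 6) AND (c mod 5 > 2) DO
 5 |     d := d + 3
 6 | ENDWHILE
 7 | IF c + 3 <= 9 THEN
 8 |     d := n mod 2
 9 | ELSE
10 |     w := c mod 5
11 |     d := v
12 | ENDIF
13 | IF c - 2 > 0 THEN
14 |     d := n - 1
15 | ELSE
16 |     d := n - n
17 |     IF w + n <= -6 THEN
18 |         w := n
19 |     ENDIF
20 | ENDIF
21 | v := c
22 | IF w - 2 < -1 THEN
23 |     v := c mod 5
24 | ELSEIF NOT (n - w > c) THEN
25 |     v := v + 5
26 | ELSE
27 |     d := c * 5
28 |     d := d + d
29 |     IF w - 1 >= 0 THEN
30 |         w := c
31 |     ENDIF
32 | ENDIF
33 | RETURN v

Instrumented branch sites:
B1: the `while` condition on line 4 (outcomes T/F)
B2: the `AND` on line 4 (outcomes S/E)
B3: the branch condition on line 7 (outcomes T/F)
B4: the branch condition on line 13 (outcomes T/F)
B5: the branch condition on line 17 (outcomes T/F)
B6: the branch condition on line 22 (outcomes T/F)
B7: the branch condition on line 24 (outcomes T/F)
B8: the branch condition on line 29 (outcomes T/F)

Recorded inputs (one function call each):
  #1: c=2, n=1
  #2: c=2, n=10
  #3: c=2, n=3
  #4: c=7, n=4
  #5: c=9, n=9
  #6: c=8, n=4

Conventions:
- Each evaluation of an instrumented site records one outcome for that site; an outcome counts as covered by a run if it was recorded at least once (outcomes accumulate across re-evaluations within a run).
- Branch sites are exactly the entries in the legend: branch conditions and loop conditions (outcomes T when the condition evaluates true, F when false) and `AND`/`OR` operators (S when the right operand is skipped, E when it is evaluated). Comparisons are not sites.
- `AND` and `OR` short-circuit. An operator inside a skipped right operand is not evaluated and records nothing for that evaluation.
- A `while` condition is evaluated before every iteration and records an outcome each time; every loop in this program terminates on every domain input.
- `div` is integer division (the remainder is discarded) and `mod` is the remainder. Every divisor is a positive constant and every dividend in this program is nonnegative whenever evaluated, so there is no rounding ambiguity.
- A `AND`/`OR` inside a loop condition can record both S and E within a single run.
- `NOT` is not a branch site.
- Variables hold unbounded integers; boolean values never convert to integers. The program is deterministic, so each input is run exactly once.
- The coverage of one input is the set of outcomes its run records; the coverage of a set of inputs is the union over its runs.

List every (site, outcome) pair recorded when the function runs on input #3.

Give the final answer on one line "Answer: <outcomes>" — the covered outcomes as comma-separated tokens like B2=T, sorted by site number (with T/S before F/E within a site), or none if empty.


Simulating input #3 (c=2, n=3) step by step:
  B2->E, B1->F, B3->T, B4->F, B5->F, B6->T
distinct outcomes covered: B1=F, B2=E, B3=T, B4=F, B5=F, B6=T
Answer: B1=F, B2=E, B3=T, B4=F, B5=F, B6=T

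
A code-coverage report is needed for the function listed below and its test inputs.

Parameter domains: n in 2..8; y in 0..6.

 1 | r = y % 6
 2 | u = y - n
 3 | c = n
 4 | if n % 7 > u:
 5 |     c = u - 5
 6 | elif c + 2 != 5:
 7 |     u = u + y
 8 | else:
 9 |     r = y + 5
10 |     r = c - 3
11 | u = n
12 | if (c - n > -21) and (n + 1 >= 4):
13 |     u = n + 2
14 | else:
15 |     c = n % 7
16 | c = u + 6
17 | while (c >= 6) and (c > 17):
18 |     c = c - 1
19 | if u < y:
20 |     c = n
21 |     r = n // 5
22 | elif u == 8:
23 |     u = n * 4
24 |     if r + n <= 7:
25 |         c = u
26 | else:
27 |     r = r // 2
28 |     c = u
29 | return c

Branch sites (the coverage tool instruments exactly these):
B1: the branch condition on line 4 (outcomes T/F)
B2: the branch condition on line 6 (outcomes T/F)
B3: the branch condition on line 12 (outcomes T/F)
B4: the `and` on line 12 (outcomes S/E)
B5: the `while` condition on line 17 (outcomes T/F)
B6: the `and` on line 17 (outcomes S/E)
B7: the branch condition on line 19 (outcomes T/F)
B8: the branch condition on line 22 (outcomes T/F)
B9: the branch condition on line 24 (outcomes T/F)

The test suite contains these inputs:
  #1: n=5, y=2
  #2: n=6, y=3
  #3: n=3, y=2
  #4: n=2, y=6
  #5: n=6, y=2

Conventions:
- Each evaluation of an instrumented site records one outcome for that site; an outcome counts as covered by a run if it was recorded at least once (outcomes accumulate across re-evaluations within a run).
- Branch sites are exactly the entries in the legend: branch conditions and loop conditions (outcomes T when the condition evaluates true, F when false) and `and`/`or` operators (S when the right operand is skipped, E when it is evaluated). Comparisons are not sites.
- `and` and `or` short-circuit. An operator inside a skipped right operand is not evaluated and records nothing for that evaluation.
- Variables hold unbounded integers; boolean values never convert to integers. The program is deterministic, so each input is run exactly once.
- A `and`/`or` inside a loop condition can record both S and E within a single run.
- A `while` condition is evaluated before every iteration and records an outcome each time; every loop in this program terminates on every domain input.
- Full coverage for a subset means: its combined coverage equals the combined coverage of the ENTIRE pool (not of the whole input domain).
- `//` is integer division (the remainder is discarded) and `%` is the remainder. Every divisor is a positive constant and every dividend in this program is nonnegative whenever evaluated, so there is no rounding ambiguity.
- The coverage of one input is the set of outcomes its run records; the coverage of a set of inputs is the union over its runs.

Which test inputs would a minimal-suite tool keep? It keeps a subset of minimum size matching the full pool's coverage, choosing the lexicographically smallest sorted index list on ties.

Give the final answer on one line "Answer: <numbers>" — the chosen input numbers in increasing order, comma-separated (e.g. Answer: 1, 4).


run #1 (n=5, y=2) runs B1->T, B4->E, B3->T, B6->E, B5->F, B7->F, B8->F; records B1=T, B3=T, B4=E, B5=F, B6=E, B7=F, B8=F
run #2 (n=6, y=3) runs B1->T, B4->E, B3->T, B6->E, B5->F, B7->F, B8->T, B9->F; records B1=T, B3=T, B4=E, B5=F, B6=E, B7=F, B8=T, B9=F
run #3 (n=3, y=2) runs B1->T, B4->E, B3->T, B6->E, B5->F, B7->F, B8->F; records B1=T, B3=T, B4=E, B5=F, B6=E, B7=F, B8=F
run #4 (n=2, y=6) runs B1->F, B2->T, B4->E, B3->F, B6->E, B5->F, B7->T; records B1=F, B2=T, B3=F, B4=E, B5=F, B6=E, B7=T
run #5 (n=6, y=2) runs B1->T, B4->E, B3->T, B6->E, B5->F, B7->F, B8->T, B9->F; records B1=T, B3=T, B4=E, B5=F, B6=E, B7=F, B8=T, B9=F
together the pool reaches 13 outcomes: B1=T, B1=F, B2=T, B3=T, B3=F, B4=E, B5=F, B6=E, B7=T, B7=F, B8=T, B8=F, B9=F
no size-1 subset reaches all 13 outcomes (best union: 8/13)
no size-2 subset reaches all 13 outcomes (best union: 12/13)
the canonical winner is {1, 2, 4}: size 3, full 13-outcome coverage, earliest index list among size-3 covers
Answer: 1, 2, 4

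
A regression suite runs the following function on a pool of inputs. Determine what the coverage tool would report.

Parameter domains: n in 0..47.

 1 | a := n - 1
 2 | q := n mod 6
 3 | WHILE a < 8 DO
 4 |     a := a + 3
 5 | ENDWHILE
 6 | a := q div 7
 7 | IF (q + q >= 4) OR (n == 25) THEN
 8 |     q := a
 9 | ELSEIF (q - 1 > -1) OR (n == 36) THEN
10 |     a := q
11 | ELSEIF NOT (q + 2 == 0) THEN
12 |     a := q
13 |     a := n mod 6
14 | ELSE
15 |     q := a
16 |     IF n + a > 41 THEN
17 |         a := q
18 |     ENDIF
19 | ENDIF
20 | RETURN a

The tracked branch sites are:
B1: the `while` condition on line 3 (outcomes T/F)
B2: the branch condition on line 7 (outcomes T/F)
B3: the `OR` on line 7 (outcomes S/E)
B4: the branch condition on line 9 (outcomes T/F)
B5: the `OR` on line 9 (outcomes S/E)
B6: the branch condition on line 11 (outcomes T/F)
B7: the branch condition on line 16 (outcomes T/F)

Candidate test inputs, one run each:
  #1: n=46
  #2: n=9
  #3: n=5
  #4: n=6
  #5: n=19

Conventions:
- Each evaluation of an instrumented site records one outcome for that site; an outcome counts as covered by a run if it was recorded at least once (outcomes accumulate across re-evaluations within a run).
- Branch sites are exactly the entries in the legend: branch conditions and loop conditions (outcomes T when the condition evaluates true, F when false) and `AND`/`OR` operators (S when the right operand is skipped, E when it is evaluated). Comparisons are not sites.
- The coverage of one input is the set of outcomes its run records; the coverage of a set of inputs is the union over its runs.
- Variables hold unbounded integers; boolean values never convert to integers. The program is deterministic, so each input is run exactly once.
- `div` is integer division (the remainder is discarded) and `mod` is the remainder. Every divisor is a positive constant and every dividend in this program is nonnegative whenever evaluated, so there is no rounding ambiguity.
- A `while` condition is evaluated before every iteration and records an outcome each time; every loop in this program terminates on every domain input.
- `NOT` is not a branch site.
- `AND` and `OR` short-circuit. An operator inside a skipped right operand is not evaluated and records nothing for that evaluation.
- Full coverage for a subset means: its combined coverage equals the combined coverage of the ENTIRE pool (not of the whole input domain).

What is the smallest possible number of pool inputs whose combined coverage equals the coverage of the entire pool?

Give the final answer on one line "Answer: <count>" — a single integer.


run #1 (n=46) runs B1->F, B3->S, B2->T; records B1=F, B2=T, B3=S
run #2 (n=9) runs B1->F, B3->S, B2->T; records B1=F, B2=T, B3=S
run #3 (n=5) runs B1->T, B1->T, B1->F, B3->S, B2->T; records B1=T, B1=F, B2=T, B3=S
run #4 (n=6) runs B1->T, B1->F, B3->E, B2->F, B5->E, B4->F, B6->T; records B1=T, B1=F, B2=F, B3=E, B4=F, B5=E, B6=T
run #5 (n=19) runs B1->F, B3->E, B2->F, B5->S, B4->T; records B1=F, B2=F, B3=E, B4=T, B5=S
together the pool reaches 11 outcomes: B1=T, B1=F, B2=T, B2=F, B3=S, B3=E, B4=T, B4=F, B5=S, B5=E, B6=T
checked all size-1 subsets: none covers 11 outcomes (max 7/11)
checked all size-2 subsets: none covers 11 outcomes (max 9/11)
size 3: inputs {1, 4, 5} cover all 11 outcomes, and no lexicographically smaller subset of this size does
Answer: 3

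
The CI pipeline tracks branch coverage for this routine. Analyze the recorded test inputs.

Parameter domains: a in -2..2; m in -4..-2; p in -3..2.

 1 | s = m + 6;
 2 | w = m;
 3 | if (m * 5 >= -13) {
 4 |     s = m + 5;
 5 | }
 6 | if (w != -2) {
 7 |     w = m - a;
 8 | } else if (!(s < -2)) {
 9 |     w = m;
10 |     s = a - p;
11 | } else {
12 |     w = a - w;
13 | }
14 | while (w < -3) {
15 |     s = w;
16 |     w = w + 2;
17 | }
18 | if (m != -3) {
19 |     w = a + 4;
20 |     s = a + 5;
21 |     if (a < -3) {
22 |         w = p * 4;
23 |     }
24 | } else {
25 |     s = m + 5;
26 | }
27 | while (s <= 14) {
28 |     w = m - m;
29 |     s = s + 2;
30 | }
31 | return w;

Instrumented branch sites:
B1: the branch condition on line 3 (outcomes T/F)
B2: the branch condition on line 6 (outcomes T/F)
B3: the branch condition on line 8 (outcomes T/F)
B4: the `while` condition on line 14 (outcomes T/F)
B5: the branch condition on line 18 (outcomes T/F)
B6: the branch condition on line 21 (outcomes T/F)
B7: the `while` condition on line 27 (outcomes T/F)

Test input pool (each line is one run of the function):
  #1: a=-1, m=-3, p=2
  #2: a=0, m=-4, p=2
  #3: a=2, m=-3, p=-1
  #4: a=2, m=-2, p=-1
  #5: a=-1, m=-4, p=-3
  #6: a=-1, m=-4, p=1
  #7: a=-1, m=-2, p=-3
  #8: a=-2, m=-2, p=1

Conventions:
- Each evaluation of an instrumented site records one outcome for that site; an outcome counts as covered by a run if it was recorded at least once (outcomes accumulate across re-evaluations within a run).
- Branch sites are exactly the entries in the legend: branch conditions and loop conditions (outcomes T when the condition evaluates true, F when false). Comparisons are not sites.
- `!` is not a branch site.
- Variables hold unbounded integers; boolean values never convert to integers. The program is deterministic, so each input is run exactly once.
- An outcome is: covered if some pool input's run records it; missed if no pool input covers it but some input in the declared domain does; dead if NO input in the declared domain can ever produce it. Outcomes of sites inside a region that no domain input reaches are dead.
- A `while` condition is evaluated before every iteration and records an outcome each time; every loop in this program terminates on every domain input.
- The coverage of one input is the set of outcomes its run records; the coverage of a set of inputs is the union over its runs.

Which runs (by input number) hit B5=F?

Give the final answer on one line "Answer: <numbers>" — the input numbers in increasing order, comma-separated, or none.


input #1 (a=-1, m=-3, p=2): covers B5=F
input #2 (a=0, m=-4, p=2): misses B5=F
input #3 (a=2, m=-3, p=-1): covers B5=F
input #4 (a=2, m=-2, p=-1): misses B5=F
input #5 (a=-1, m=-4, p=-3): misses B5=F
input #6 (a=-1, m=-4, p=1): misses B5=F
input #7 (a=-1, m=-2, p=-3): misses B5=F
input #8 (a=-2, m=-2, p=1): misses B5=F
Answer: 1, 3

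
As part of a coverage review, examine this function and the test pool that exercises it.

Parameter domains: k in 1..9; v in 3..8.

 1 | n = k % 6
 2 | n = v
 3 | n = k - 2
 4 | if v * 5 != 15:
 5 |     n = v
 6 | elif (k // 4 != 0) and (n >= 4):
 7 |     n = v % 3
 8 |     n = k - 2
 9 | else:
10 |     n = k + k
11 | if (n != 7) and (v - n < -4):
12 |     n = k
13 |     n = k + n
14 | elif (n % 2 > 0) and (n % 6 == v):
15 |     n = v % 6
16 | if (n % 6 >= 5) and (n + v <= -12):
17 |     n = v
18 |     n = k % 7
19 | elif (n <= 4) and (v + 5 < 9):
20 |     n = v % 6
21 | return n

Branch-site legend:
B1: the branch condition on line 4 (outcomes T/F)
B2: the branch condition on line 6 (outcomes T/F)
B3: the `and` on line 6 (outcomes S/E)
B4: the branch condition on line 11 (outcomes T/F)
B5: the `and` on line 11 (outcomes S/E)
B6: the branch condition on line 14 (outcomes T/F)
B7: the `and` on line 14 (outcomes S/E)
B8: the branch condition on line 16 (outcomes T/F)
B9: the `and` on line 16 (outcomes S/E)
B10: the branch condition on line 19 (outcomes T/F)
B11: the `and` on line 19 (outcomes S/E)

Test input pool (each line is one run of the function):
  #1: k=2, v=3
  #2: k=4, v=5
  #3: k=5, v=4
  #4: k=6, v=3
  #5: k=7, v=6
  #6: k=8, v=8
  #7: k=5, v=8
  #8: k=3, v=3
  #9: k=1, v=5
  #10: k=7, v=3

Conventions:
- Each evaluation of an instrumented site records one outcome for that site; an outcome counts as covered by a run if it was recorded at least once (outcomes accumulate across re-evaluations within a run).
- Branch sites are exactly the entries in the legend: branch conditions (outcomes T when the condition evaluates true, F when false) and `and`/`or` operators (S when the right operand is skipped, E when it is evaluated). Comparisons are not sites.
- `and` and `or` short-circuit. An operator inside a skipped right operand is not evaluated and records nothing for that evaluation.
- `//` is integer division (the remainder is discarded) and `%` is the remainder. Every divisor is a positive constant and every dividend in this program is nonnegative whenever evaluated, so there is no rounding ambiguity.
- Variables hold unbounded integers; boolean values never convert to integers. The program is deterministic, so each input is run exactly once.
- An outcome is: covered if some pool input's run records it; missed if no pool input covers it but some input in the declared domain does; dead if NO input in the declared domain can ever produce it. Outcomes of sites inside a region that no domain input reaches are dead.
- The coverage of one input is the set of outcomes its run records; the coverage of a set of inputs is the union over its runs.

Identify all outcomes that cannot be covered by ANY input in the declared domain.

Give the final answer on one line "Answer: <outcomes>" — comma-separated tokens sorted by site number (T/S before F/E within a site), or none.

sweeping the full domain (54 inputs) for each outcome:
  B8=T: zero occurrences over every domain input -> dead
  reachable outcomes have witnesses, e.g. B1=T (e.g. k=1, v=4), B1=F (e.g. k=1, v=3), B2=T (e.g. k=6, v=3), B2=F (e.g. k=1, v=3)

Answer: B8=T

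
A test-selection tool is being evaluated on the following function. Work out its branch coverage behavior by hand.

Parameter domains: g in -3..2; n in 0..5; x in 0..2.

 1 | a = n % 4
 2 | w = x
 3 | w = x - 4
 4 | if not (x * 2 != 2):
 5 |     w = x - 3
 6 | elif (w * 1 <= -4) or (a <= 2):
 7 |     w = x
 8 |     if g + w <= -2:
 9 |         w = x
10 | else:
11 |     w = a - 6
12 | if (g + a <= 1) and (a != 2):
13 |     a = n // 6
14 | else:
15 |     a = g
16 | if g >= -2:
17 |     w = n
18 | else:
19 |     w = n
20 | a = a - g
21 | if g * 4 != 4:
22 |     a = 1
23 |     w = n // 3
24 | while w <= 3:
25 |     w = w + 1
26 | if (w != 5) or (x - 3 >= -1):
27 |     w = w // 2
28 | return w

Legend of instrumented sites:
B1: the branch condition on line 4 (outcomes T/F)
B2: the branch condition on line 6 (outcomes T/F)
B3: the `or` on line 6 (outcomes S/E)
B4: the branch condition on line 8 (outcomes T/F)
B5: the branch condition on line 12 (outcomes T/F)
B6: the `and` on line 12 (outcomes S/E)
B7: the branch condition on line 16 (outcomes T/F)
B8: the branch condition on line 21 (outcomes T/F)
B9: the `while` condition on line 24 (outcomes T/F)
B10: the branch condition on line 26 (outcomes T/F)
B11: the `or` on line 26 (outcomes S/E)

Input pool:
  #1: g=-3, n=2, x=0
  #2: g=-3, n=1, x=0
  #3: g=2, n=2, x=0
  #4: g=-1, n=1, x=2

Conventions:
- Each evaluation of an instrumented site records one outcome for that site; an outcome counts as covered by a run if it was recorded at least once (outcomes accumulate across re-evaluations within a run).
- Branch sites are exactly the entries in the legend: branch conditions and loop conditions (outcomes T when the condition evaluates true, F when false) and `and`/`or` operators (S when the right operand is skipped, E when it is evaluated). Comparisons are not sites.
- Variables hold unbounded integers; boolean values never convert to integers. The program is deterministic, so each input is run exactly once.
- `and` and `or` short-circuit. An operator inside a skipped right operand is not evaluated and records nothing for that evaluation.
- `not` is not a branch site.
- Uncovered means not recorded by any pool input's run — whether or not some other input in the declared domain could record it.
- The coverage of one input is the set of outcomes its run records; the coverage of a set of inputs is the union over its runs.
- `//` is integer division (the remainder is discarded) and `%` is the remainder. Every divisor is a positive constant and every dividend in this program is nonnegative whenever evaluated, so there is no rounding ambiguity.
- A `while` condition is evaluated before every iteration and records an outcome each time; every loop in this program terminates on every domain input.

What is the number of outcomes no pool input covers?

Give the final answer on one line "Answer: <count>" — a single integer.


test 1 (g=-3, n=2, x=0) fires B1->F, B3->S, B2->T, B4->T, B6->E, B5->F, B7->F, B8->T, B9->T, B9->T, B9->T, B9->T, B9->F, B11->S, ...; hits B1=F, B2=T, B3=S, B4=T, B5=F, B6=E, B7=F, B8=T, B9=T, B9=F, B10=T, B11=S
test 2 (g=-3, n=1, x=0) fires B1->F, B3->S, B2->T, B4->T, B6->E, B5->T, B7->F, B8->T, B9->T, B9->T, B9->T, B9->T, B9->F, B11->S, ...; hits B1=F, B2=T, B3=S, B4=T, B5=T, B6=E, B7=F, B8=T, B9=T, B9=F, B10=T, B11=S
test 3 (g=2, n=2, x=0) fires B1->F, B3->S, B2->T, B4->F, B6->S, B5->F, B7->T, B8->T, B9->T, B9->T, B9->T, B9->T, B9->F, B11->S, ...; hits B1=F, B2=T, B3=S, B4=F, B5=F, B6=S, B7=T, B8=T, B9=T, B9=F, B10=T, B11=S
test 4 (g=-1, n=1, x=2) fires B1->F, B3->E, B2->T, B4->F, B6->E, B5->T, B7->T, B8->T, B9->T, B9->T, B9->T, B9->T, B9->F, B11->S, ...; hits B1=F, B2=T, B3=E, B4=F, B5=T, B6=E, B7=T, B8=T, B9=T, B9=F, B10=T, B11=S
union over the pool: B1=F, B2=T, B3=S, B3=E, B4=T, B4=F, B5=T, B5=F, B6=S, B6=E, B7=T, B7=F, B8=T, B9=T, B9=F, B10=T, B11=S
uncovered (5 of 22): B1=T, B2=F, B8=F, B10=F, B11=E
Answer: 5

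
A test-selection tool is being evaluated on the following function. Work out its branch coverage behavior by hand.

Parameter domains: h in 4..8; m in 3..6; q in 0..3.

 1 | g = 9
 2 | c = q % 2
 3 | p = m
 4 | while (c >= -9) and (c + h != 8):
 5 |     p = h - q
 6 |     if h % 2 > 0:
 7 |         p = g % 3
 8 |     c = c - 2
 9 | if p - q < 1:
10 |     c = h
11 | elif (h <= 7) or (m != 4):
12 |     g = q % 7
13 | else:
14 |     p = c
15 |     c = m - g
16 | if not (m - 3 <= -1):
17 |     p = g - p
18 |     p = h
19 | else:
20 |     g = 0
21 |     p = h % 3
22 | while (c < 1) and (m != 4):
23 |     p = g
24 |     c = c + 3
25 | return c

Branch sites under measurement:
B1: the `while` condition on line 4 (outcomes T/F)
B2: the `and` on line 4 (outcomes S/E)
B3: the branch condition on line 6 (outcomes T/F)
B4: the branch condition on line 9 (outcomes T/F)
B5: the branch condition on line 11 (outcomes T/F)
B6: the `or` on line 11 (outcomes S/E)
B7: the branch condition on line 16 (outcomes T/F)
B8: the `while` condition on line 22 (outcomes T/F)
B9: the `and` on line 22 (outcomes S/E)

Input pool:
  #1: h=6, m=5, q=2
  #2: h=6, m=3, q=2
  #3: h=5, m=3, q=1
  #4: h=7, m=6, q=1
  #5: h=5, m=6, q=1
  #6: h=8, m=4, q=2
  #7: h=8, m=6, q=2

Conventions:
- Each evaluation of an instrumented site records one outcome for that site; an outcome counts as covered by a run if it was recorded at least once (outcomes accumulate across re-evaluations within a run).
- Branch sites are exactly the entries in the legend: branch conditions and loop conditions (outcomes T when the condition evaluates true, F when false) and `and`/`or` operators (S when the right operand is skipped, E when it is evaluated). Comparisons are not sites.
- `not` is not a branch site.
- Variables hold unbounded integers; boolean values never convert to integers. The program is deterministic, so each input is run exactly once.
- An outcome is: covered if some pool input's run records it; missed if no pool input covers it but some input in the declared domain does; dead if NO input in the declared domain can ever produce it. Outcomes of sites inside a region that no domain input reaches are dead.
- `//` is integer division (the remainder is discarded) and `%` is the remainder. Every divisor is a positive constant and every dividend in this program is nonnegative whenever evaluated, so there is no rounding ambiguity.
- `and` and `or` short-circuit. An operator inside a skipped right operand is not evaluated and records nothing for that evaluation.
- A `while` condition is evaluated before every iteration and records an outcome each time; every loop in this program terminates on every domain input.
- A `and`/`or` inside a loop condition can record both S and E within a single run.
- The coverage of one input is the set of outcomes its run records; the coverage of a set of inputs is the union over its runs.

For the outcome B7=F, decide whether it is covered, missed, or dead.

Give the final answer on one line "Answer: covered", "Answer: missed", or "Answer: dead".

no pool input records B7=F
checking all 80 inputs in the declared domain: B7=F is never recorded -> dead

Answer: dead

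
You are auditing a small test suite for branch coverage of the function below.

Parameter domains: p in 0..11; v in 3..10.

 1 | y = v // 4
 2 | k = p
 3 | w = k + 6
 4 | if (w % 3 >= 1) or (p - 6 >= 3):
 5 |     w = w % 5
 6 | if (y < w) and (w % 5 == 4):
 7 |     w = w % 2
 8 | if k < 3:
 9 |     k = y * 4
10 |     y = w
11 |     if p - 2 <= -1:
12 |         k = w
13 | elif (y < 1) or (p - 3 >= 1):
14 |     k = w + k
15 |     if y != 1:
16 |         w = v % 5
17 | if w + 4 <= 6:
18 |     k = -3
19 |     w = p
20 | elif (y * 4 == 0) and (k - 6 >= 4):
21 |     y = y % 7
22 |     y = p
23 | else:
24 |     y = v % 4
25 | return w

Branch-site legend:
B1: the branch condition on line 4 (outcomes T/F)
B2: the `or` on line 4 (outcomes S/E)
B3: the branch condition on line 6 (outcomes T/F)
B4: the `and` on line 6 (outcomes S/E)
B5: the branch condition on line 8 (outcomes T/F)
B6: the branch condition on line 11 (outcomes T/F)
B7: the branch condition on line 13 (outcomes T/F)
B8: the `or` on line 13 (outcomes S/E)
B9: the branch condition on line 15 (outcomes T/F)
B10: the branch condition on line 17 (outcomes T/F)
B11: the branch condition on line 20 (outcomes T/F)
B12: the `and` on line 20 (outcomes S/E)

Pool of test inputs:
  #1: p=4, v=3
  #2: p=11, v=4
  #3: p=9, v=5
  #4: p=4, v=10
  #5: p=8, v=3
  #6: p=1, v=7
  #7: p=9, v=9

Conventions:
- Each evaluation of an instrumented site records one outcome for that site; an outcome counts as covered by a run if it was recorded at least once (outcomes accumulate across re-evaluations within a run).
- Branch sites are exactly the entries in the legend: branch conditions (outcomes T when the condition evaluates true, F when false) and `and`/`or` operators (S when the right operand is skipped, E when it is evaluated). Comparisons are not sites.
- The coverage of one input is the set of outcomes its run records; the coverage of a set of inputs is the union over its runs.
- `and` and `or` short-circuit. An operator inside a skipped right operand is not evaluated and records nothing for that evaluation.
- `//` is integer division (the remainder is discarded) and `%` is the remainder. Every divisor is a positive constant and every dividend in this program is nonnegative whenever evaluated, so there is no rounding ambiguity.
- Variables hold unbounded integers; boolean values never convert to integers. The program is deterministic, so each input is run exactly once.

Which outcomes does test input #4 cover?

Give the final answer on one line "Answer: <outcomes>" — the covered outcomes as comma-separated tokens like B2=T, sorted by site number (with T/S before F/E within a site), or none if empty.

Simulating input #4 (p=4, v=10) step by step:
  B2->S, B1->T, B4->S, B3->F, B5->F, B8->E, B7->T, B9->T, B10->T
collecting distinct outcomes: B1=T, B2=S, B3=F, B4=S, B5=F, B7=T, B8=E, B9=T, B10=T

Answer: B1=T, B2=S, B3=F, B4=S, B5=F, B7=T, B8=E, B9=T, B10=T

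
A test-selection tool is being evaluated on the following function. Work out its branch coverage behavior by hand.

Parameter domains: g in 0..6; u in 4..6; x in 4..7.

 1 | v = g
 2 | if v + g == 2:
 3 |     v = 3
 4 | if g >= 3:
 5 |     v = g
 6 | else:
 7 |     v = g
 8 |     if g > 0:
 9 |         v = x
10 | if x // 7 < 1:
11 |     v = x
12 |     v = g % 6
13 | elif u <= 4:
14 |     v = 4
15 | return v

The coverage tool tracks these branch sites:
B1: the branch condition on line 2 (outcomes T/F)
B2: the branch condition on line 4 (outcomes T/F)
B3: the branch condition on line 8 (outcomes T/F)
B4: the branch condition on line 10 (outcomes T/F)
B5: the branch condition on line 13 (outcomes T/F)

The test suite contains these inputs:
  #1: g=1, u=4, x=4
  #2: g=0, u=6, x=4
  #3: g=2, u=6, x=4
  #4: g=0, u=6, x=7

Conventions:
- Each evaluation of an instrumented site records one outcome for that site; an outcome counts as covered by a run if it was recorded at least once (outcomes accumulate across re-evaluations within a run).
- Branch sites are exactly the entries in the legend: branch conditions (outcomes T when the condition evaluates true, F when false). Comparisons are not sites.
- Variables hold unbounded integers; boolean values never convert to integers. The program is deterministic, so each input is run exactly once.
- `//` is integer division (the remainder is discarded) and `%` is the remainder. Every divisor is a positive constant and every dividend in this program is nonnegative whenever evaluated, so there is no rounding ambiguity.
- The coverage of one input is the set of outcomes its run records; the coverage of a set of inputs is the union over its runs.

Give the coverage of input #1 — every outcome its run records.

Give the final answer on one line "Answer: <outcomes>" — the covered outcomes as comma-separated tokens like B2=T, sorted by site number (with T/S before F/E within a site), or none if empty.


Event log for input #1 (g=1, u=4, x=4):
  B1->T, B2->F, B3->T, B4->T
collecting distinct outcomes: B1=T, B2=F, B3=T, B4=T
Answer: B1=T, B2=F, B3=T, B4=T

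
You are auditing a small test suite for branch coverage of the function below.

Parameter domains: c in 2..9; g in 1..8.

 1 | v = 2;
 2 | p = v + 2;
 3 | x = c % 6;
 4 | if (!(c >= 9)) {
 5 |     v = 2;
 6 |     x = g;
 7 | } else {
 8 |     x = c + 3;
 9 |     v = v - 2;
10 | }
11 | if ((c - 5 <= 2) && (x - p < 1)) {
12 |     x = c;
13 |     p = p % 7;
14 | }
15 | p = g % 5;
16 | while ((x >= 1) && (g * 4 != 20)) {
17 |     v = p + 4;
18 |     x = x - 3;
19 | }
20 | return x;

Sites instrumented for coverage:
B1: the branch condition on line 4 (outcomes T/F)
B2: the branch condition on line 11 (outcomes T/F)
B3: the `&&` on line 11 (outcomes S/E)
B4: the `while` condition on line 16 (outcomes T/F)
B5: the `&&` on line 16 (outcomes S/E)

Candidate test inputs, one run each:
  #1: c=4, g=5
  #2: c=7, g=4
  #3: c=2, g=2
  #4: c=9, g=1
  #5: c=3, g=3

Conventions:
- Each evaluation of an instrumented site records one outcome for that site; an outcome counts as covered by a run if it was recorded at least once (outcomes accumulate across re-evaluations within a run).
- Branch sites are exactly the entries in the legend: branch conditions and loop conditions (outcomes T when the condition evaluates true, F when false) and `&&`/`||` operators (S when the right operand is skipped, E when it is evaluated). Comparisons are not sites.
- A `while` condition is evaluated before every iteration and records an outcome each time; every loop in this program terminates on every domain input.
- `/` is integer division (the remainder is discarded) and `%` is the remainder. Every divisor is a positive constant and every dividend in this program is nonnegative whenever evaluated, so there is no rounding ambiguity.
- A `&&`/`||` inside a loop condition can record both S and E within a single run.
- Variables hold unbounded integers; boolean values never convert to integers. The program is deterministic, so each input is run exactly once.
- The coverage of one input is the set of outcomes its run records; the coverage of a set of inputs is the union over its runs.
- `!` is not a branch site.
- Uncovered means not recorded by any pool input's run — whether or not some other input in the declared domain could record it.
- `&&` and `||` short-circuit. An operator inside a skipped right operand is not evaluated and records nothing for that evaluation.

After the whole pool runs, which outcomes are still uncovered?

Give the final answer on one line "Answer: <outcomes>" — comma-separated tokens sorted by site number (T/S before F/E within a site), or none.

#1 (c=4, g=5) -> B1->T, B3->E, B2->F, B5->E, B4->F; covered: B1=T, B2=F, B3=E, B4=F, B5=E
#2 (c=7, g=4) -> B1->T, B3->E, B2->T, B5->E, B4->T, B5->E, B4->T, B5->E, B4->T, B5->S, B4->F; covered: B1=T, B2=T, B3=E, B4=T, B4=F, B5=S, B5=E
#3 (c=2, g=2) -> B1->T, B3->E, B2->T, B5->E, B4->T, B5->S, B4->F; covered: B1=T, B2=T, B3=E, B4=T, B4=F, B5=S, B5=E
#4 (c=9, g=1) -> B1->F, B3->S, B2->F, B5->E, B4->T, B5->E, B4->T, B5->E, B4->T, B5->E, B4->T, B5->S, B4->F; covered: B1=F, B2=F, B3=S, B4=T, B4=F, B5=S, B5=E
#5 (c=3, g=3) -> B1->T, B3->E, B2->T, B5->E, B4->T, B5->S, B4->F; covered: B1=T, B2=T, B3=E, B4=T, B4=F, B5=S, B5=E
union over the pool: B1=T, B1=F, B2=T, B2=F, B3=S, B3=E, B4=T, B4=F, B5=S, B5=E
uncovered (0 of 10): none

Answer: none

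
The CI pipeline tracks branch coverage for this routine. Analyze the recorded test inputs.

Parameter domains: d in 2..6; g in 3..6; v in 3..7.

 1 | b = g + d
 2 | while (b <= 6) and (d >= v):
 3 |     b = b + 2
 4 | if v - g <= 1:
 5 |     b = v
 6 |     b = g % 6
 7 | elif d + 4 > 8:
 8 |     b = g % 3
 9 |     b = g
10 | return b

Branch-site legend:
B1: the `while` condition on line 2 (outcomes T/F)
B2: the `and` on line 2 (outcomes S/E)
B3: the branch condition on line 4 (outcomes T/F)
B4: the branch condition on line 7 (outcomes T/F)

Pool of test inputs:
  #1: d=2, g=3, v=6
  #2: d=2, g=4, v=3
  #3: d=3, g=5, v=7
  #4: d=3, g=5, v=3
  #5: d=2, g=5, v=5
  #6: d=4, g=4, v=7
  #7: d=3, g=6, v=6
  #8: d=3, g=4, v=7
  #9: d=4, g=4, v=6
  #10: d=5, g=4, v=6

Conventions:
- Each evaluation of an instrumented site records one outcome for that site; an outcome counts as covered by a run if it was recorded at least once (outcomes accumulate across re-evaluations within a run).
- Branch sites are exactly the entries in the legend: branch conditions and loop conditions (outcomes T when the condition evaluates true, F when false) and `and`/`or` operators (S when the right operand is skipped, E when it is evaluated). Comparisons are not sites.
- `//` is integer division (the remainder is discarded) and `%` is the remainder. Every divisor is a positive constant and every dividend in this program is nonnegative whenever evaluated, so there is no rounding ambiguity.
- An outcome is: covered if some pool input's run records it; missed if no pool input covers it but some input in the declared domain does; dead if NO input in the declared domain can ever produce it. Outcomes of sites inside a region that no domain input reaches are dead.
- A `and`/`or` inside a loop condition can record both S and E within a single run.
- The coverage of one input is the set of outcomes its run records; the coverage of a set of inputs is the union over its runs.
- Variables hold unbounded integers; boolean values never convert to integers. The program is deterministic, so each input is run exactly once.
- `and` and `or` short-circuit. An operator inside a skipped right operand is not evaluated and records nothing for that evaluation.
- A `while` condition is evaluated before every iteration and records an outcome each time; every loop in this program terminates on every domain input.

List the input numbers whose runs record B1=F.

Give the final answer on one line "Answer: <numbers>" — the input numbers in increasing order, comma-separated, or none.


input #1 (d=2, g=3, v=6): produces B1=F
input #2 (d=2, g=4, v=3): produces B1=F
input #3 (d=3, g=5, v=7): produces B1=F
input #4 (d=3, g=5, v=3): produces B1=F
input #5 (d=2, g=5, v=5): produces B1=F
input #6 (d=4, g=4, v=7): produces B1=F
input #7 (d=3, g=6, v=6): produces B1=F
input #8 (d=3, g=4, v=7): produces B1=F
input #9 (d=4, g=4, v=6): produces B1=F
input #10 (d=5, g=4, v=6): produces B1=F
Answer: 1, 2, 3, 4, 5, 6, 7, 8, 9, 10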